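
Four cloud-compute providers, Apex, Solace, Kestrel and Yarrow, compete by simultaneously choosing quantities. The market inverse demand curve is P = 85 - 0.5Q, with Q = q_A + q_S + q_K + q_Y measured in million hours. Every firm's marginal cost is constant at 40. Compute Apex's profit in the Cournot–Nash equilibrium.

162

Each firm earns π_i = (85 - 0.5Q)q_i - 40q_i.
First-order condition (treating rivals' output as given): 45 - q_i - (1/2)·Σ_{j≠i} q_j = 0.
With identical firms every q_j equals q_i, so Σ_{j≠i} q_j = 3q_i and 45 = (5/2)q_i, giving q_i = 18.
Price P = 85 - (1/2)·72 = 49.
Apex's profit: (49 - 40)·18 = 162.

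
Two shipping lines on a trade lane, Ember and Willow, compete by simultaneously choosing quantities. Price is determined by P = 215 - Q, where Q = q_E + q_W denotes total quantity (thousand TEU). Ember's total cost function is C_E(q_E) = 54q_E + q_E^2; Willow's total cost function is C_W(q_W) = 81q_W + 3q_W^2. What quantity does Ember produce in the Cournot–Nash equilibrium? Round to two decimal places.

37.23

Ember's profit: π_E = (215 - Q)q_E - (54q_E + q_E²). Setting ∂π_E/∂q_E = 0: 161 - 4q_E - (q_W) = 0.
Willow's profit: π_W = (215 - Q)q_W - (81q_W + 3q_W²). Setting ∂π_W/∂q_W = 0: 134 - 8q_W - (q_E) = 0.
Rearranging gives the reaction functions q_E = (161 - q_W)/4 and q_W = (134 - q_E)/8.
Solving the pair: q_E = 1154/31, q_W = 375/31.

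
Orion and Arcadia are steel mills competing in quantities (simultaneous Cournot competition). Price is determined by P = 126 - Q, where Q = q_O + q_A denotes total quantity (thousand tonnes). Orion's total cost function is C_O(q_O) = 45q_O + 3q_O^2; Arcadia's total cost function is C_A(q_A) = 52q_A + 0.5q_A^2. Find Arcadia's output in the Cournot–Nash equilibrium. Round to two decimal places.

Orion's profit: π_O = (126 - Q)q_O - (45q_O + 3q_O²). Setting ∂π_O/∂q_O = 0: 81 - 8q_O - (q_A) = 0.
Arcadia's first-order condition: 74 - 3q_A - (q_O) = 0.
So q_O = (81 - q_A)/8 and q_A = (74 - q_O)/3.
Solving the pair: q_O = 169/23, q_A = 511/23.

22.22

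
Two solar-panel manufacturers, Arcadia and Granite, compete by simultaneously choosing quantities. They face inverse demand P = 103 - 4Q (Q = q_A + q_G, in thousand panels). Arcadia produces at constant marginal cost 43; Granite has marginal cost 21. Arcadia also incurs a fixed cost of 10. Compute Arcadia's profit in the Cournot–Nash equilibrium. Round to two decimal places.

30.11

Arcadia's profit: π_A = (103 - 4Q)q_A - (43q_A). Setting ∂π_A/∂q_A = 0: 60 - 8q_A - 4(q_G) = 0.
Granite's profit: π_G = (103 - 4Q)q_G - (21q_G). Setting ∂π_G/∂q_G = 0: 82 - 8q_G - 4(q_A) = 0.
Best responses: q_A = (60 - 4q_G)/8, q_G = (82 - 4q_A)/8.
Solving the pair: q_A = 19/6, q_G = 26/3.
Price P = 103 - 4·(71/6) = 167/3.
Arcadia's profit: (167/3 - 43)·(19/6) - 10 = 271/9.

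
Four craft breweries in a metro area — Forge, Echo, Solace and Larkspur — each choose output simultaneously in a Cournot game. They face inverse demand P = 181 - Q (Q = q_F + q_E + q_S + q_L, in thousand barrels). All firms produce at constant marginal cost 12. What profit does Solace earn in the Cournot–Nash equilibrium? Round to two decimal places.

A representative firm's profit is π_i = q_i(181 - Q) - 12q_i.
First-order condition (treating rivals' output as given): 169 - 2q_i - Σ_{j≠i} q_j = 0.
By symmetry each firm produces the same amount; substituting Σ_{j≠i} q_j = 3q_i yields q_i = 169/5.
Price P = 181 - 676/5 = 229/5.
Solace's profit: (229/5 - 12)·(169/5) = 1142.4400.

1142.44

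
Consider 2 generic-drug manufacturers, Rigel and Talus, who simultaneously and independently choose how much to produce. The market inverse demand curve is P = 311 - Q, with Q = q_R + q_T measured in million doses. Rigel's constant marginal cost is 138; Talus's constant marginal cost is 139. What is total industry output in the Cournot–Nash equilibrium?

Rigel's profit: π_R = (311 - Q)q_R - (138q_R). Setting ∂π_R/∂q_R = 0: 173 - 2q_R - (q_T) = 0.
Talus's first-order condition: 172 - 2q_T - (q_R) = 0.
Best responses: q_R = (173 - q_T)/2, q_T = (172 - q_R)/2.
Substituting one into the other gives q_R = 58 and q_T = 57.
Total output Q = 58 + 57 = 115.

115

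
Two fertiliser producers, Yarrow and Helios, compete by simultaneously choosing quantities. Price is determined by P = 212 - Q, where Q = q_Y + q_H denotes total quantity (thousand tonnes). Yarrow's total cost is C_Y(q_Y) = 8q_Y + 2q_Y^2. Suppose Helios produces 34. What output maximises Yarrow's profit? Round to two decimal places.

With the rival's output fixed at 34, Yarrow's profit is π_Y = (212 - 34 - q_Y)q_Y - (8q_Y + 2q_Y²) = (178 - q_Y)q_Y - (8q_Y + 2q_Y²).
∂π_Y/∂q_Y = 170 - 6q_Y = 0, so q_Y = 85/3.

28.33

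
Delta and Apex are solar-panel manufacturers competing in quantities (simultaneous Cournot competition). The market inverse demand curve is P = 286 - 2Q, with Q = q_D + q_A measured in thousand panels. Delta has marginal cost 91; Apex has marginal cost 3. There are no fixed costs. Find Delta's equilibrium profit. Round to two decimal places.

Delta's profit: π_D = (286 - 2Q)q_D - (91q_D). Setting ∂π_D/∂q_D = 0: 195 - 4q_D - 2(q_A) = 0.
Apex's first-order condition: 283 - 4q_A - 2(q_D) = 0.
Best responses: q_D = (195 - 2q_A)/4, q_A = (283 - 2q_D)/4.
Substituting one into the other gives q_D = 107/6 and q_A = 371/6.
Price P = 286 - 2·(239/3) = 380/3.
Delta's profit: (380/3 - 91)·(107/6) = 636.0556.

636.06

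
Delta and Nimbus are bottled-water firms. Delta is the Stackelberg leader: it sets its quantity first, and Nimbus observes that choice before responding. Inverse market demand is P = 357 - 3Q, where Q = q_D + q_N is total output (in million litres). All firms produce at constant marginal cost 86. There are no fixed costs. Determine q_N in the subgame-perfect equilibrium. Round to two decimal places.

22.58

Solve by backward induction. Given q_D, the follower Nimbus maximises π_N = (357 - 3q_D - 3q_N)q_N - 86q_N.
∂π_N/∂q_N = 271 - 3q_D - 6q_N = 0 gives the reaction function q_N = (271 - 3q_D)/6.
Delta substitutes q_N(q_D) into its own profit: π_D = q_D(357 - 3q_D - (271 - 3q_D)/2) - 86q_D = (443/2 - (3/2)q_D)q_D - 86q_D.
Maximising: ∂π_D/∂q_D = 271/2 - 3q_D = 0, giving q_D = 271/6.
Then q_N = (271 - 3·(271/6))/6 = 271/12.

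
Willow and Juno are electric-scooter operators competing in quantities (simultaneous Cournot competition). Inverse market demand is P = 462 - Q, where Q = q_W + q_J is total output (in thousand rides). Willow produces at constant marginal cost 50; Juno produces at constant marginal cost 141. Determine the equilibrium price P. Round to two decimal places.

217.67

Willow's profit: π_W = (462 - Q)q_W - (50q_W). Setting ∂π_W/∂q_W = 0: 412 - 2q_W - (q_J) = 0.
Juno's first-order condition: 321 - 2q_J - (q_W) = 0.
So q_W = (412 - q_J)/2 and q_J = (321 - q_W)/2.
Substituting one into the other gives q_W = 503/3 and q_J = 230/3.
Total output Q = 733/3, so price P = 462 - 733/3 = 653/3.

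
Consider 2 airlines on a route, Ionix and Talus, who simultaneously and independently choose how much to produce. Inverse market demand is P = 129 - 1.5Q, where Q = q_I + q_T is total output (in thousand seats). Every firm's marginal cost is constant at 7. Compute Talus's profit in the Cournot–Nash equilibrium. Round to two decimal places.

1102.52

A representative firm's profit is π_i = q_i(129 - 1.5Q) - 7q_i.
Setting ∂π_i/∂q_i = 0 with rivals' quantities fixed: 122 - 3q_i - (3/2)q_j = 0.
With identical firms every q_j equals q_i, so q_j = q_i and 122 = (9/2)q_i, giving q_i = 244/9.
Price P = 129 - (3/2)·(488/9) = 143/3.
Talus's profit: (143/3 - 7)·(244/9) = 1102.5185.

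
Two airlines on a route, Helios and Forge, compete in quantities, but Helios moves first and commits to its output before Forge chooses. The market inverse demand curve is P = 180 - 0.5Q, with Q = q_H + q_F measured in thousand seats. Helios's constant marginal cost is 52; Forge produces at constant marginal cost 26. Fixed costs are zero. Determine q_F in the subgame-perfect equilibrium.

Solve by backward induction. Given q_H, the follower Forge maximises π_F = (180 - (1/2)q_H - (1/2)q_F)q_F - 26q_F.
Setting the follower's marginal profit to zero, 154 - (1/2)q_H - q_F = 0, i.e. q_F = (154 - (1/2)q_H).
Helios substitutes q_F(q_H) into its own profit: π_H = q_H(180 - (1/2)q_H - (154 - (1/2)q_H)/2) - 52q_H = (103 - (1/4)q_H)q_H - 52q_H.
Leader FOC: 51 - (1/2)q_H = 0, so q_H = 102.
Then q_F = (154 - (1/2)·102) = 103.

103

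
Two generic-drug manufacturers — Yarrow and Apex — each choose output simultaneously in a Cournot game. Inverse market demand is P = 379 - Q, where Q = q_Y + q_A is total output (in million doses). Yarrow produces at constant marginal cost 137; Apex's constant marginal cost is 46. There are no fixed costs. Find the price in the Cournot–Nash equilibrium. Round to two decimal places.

187.33

Yarrow's profit: π_Y = (379 - Q)q_Y - (137q_Y). Setting ∂π_Y/∂q_Y = 0: 242 - 2q_Y - (q_A) = 0.
Apex's profit: π_A = (379 - Q)q_A - (46q_A). Setting ∂π_A/∂q_A = 0: 333 - 2q_A - (q_Y) = 0.
Best responses: q_Y = (242 - q_A)/2, q_A = (333 - q_Y)/2.
Solving the pair: q_Y = 151/3, q_A = 424/3.
Total output Q = 575/3, so price P = 379 - 575/3 = 562/3.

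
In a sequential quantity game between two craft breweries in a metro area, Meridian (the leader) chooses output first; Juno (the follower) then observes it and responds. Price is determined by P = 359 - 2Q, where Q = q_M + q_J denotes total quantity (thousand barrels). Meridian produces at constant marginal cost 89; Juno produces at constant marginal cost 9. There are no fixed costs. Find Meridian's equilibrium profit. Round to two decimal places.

Solve by backward induction. Given q_M, the follower Juno maximises π_J = (359 - 2q_M - 2q_J)q_J - 9q_J.
Follower FOC: 350 - 2q_M - 4q_J = 0, so q_J(q_M) = (350 - 2q_M)/4.
The leader anticipates this reaction. Substituting into P = 359 - 2Q gives P = 184 - q_M, so π_M = (184 - q_M)q_M - 89q_M.
The leader's first-order condition 95 - 2q_M = 0 yields q_M = 95/2.
Then q_J = (350 - 2·(95/2))/4 = 255/4.
Price P = 359 - 2·(445/4) = 273/2.
Meridian's profit: (273/2 - 89)·(95/2) = 2256.2500.

2256.25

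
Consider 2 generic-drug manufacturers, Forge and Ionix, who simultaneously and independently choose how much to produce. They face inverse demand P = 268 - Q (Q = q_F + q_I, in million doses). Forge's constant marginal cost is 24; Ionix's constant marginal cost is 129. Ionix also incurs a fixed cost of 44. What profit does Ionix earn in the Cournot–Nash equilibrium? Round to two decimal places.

84.44

Forge's profit: π_F = (268 - Q)q_F - (24q_F). Setting ∂π_F/∂q_F = 0: 244 - 2q_F - (q_I) = 0.
Ionix's first-order condition: 139 - 2q_I - (q_F) = 0.
Best responses: q_F = (244 - q_I)/2, q_I = (139 - q_F)/2.
Solving the pair: q_F = 349/3, q_I = 34/3.
Price P = 268 - 383/3 = 421/3.
Ionix's profit: (421/3 - 129)·(34/3) - 44 = 760/9.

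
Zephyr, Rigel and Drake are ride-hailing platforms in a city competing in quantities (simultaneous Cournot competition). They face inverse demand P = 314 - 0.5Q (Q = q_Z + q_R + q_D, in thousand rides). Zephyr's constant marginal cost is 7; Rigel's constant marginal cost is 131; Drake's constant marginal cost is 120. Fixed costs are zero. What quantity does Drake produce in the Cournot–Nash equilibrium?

Zephyr's profit: π_Z = (314 - 0.5Q)q_Z - (7q_Z). Setting ∂π_Z/∂q_Z = 0: 307 - q_Z - (1/2)(q_R + q_D) = 0.
Rigel's first-order condition: 183 - q_R - (1/2)(q_Z + q_D) = 0.
Drake's first-order condition: 194 - q_D - (1/2)(q_Z + q_R) = 0.
Adding the 3 conditions: 684 − Q − Q = 0, i.e. Q = 342.
Back-substituting: q_Z = (307 − 171)/(1/2) = 272, q_R = (183 − 171)/(1/2) = 24, q_D = (194 − 171)/(1/2) = 46.

46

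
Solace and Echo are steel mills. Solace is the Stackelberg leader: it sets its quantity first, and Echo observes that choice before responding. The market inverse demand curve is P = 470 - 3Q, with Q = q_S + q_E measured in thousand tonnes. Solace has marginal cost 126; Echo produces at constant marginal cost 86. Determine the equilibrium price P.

The follower Echo best-responds to any q_S: π_E = (470 - 3Q)q_E - 86q_E.
∂π_E/∂q_E = 384 - 3q_S - 6q_E = 0 gives the reaction function q_E = (384 - 3q_S)/6.
Solace substitutes q_E(q_S) into its own profit: π_S = q_S(470 - 3q_S - (384 - 3q_S)/2) - 126q_S = (278 - (3/2)q_S)q_S - 126q_S.
Leader FOC: 152 - 3q_S = 0, so q_S = 152/3.
Then q_E = (384 - 3·(152/3))/6 = 116/3.
Total output Q = 268/3, so price P = 470 - 3·(268/3) = 202.

202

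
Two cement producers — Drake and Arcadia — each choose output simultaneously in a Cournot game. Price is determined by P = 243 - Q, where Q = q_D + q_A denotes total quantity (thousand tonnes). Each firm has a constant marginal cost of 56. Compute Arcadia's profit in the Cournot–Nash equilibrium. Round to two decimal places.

Each firm earns π_i = (243 - Q)q_i - 56q_i.
Setting ∂π_i/∂q_i = 0 with rivals' quantities fixed: 187 - 2q_i - q_j = 0.
With identical firms every q_j equals q_i, so q_j = q_i and 187 = 3q_i, giving q_i = 187/3.
Price P = 243 - 374/3 = 355/3.
Arcadia's profit: (355/3 - 56)·(187/3) = 3885.4444.

3885.44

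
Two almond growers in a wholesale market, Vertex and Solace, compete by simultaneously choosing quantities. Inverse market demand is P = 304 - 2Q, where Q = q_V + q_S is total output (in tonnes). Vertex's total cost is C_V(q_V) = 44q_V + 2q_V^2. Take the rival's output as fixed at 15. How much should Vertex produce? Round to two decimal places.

With the rival's output fixed at 15, Vertex's profit is π_V = (304 - 2·15 - 2q_V)q_V - (44q_V + 2q_V²) = (274 - 2q_V)q_V - (44q_V + 2q_V²).
∂π_V/∂q_V = 230 - 8q_V = 0, so q_V = 115/4.

28.75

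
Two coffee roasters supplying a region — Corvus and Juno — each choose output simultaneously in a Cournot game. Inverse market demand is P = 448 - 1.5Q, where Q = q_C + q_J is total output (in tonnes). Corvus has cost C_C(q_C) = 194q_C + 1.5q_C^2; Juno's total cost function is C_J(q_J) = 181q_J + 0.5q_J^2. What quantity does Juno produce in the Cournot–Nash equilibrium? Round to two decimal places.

56.14

Corvus's profit: π_C = (448 - 1.5Q)q_C - (194q_C + (3/2)q_C²). Setting ∂π_C/∂q_C = 0: 254 - 6q_C - (3/2)(q_J) = 0.
Juno's profit: π_J = (448 - 1.5Q)q_J - (181q_J + (1/2)q_J²). Setting ∂π_J/∂q_J = 0: 267 - 4q_J - (3/2)(q_C) = 0.
Best responses: q_C = (254 - (3/2)q_J)/6, q_J = (267 - (3/2)q_C)/4.
Solving the pair: q_C = 28.2989, q_J = 1628/29.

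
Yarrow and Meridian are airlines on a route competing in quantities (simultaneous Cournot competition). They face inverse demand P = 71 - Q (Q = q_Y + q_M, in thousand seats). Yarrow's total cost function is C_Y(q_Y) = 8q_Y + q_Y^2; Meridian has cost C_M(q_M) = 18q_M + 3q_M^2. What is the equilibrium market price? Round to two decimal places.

51.65

Yarrow's profit: π_Y = (71 - Q)q_Y - (8q_Y + q_Y²). Setting ∂π_Y/∂q_Y = 0: 63 - 4q_Y - (q_M) = 0.
Meridian's first-order condition: 53 - 8q_M - (q_Y) = 0.
Best responses: q_Y = (63 - q_M)/4, q_M = (53 - q_Y)/8.
Solving the pair: q_Y = 451/31, q_M = 149/31.
Total output Q = 600/31, so price P = 71 - 600/31 = 1601/31.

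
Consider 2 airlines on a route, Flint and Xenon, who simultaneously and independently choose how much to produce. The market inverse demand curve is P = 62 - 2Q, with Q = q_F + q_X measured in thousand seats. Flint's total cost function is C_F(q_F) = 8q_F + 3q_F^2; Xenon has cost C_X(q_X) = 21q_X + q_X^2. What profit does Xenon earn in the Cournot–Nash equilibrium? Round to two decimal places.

Flint's profit: π_F = (62 - 2Q)q_F - (8q_F + 3q_F²). Setting ∂π_F/∂q_F = 0: 54 - 10q_F - 2(q_X) = 0.
Xenon's profit: π_X = (62 - 2Q)q_X - (21q_X + q_X²). Setting ∂π_X/∂q_X = 0: 41 - 6q_X - 2(q_F) = 0.
So q_F = (54 - 2q_X)/10 and q_X = (41 - 2q_F)/6.
Substituting one into the other gives q_F = 121/28 and q_X = 151/28.
Price P = 62 - 2·(68/7) = 298/7.
Xenon's profit: (298/7)·(151/28) - 21·(151/28) - (151/28)² = 87.2487.

87.25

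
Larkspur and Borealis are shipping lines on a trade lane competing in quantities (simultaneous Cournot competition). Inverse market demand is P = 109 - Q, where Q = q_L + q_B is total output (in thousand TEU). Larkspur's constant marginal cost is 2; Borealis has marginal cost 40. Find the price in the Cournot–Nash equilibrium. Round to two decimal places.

Larkspur's profit: π_L = (109 - Q)q_L - (2q_L). Setting ∂π_L/∂q_L = 0: 107 - 2q_L - (q_B) = 0.
Borealis's first-order condition: 69 - 2q_B - (q_L) = 0.
Best responses: q_L = (107 - q_B)/2, q_B = (69 - q_L)/2.
Solving the pair: q_L = 145/3, q_B = 31/3.
Total output Q = 176/3, so price P = 109 - 176/3 = 151/3.

50.33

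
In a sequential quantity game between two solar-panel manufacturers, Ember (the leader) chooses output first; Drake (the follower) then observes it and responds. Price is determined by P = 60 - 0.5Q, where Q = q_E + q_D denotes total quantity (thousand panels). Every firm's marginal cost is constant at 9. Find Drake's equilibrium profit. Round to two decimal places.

325.13

The follower Drake best-responds to any q_E: π_D = (60 - 0.5Q)q_D - 9q_D.
Follower FOC: 51 - (1/2)q_E - q_D = 0, so q_D(q_E) = (51 - (1/2)q_E).
Ember substitutes q_D(q_E) into its own profit: π_E = q_E(60 - (1/2)q_E - (51 - (1/2)q_E)/2) - 9q_E = (69/2 - (1/4)q_E)q_E - 9q_E.
The leader's first-order condition 51/2 - (1/2)q_E = 0 yields q_E = 51.
Then q_D = (51 - (1/2)·51) = 51/2.
Price P = 60 - (1/2)·(153/2) = 87/4.
Drake's profit: (87/4 - 9)·(51/2) = 325.1250.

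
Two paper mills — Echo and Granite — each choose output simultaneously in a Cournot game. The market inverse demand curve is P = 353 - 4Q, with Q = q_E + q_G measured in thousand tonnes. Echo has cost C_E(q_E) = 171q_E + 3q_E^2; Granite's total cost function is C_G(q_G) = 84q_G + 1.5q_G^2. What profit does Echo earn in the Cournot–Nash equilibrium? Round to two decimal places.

Echo's profit: π_E = (353 - 4Q)q_E - (171q_E + 3q_E²). Setting ∂π_E/∂q_E = 0: 182 - 14q_E - 4(q_G) = 0.
Granite's profit: π_G = (353 - 4Q)q_G - (84q_G + (3/2)q_G²). Setting ∂π_G/∂q_G = 0: 269 - 11q_G - 4(q_E) = 0.
Rearranging gives the reaction functions q_E = (182 - 4q_G)/14 and q_G = (269 - 4q_E)/11.
Solving the pair: q_E = 463/69, q_G = 1519/69.
Price P = 353 - 4·(1982/69) = 238.1014.
Echo's profit: 238.1014·(463/69) - 171·(463/69) - 3(463/69)² = 315.1823.

315.18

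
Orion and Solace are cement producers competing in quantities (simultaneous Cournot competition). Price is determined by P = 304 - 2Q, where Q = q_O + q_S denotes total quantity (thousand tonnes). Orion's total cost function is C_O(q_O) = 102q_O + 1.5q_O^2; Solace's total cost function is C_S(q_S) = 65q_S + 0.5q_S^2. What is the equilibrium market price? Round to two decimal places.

Orion's profit: π_O = (304 - 2Q)q_O - (102q_O + (3/2)q_O²). Setting ∂π_O/∂q_O = 0: 202 - 7q_O - 2(q_S) = 0.
Solace's first-order condition: 239 - 5q_S - 2(q_O) = 0.
So q_O = (202 - 2q_S)/7 and q_S = (239 - 2q_O)/5.
Substituting one into the other gives q_O = 532/31 and q_S = 1269/31.
Total output Q = 1801/31, so price P = 304 - 2·(1801/31) = 187.8065.

187.81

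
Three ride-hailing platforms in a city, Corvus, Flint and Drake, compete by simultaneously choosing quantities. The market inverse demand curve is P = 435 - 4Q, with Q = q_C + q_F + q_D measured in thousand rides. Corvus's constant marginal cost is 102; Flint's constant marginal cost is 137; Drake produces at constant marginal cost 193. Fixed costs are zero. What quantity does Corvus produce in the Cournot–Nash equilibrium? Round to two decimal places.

Corvus's profit: π_C = (435 - 4Q)q_C - (102q_C). Setting ∂π_C/∂q_C = 0: 333 - 8q_C - 4(q_F + q_D) = 0.
Flint's first-order condition: 298 - 8q_F - 4(q_C + q_D) = 0.
Drake's profit: π_D = (435 - 4Q)q_D - (193q_D). Setting ∂π_D/∂q_D = 0: 242 - 8q_D - 4(q_C + q_F) = 0.
Adding the 3 conditions: 873 − 8Q − 8Q = 0, i.e. Q = 873/16.
Back-substituting: q_C = (333 − 873/4)/4 = 459/16, q_F = (298 − 873/4)/4 = 319/16, q_D = (242 − 873/4)/4 = 95/16.

28.69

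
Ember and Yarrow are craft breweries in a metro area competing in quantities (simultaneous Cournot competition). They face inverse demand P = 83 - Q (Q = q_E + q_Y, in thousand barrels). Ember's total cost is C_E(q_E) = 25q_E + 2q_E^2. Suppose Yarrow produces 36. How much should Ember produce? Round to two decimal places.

With the rival's output fixed at 36, Ember's profit is π_E = (83 - 36 - q_E)q_E - (25q_E + 2q_E²) = (47 - q_E)q_E - (25q_E + 2q_E²).
∂π_E/∂q_E = 22 - 6q_E = 0, so q_E = 11/3.

3.67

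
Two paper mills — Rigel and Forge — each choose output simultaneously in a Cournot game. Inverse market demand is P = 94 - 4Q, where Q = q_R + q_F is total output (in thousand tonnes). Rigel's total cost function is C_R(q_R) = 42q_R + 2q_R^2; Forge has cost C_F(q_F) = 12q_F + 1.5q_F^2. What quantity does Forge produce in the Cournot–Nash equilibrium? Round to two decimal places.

6.69

Rigel's profit: π_R = (94 - 4Q)q_R - (42q_R + 2q_R²). Setting ∂π_R/∂q_R = 0: 52 - 12q_R - 4(q_F) = 0.
Forge's profit: π_F = (94 - 4Q)q_F - (12q_F + (3/2)q_F²). Setting ∂π_F/∂q_F = 0: 82 - 11q_F - 4(q_R) = 0.
Best responses: q_R = (52 - 4q_F)/12, q_F = (82 - 4q_R)/11.
Substituting one into the other gives q_R = 61/29 and q_F = 194/29.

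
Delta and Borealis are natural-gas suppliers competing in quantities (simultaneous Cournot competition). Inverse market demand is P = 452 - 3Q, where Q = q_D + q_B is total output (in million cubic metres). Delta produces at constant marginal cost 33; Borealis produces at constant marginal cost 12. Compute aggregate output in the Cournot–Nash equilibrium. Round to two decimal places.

95.44

Delta's profit: π_D = (452 - 3Q)q_D - (33q_D). Setting ∂π_D/∂q_D = 0: 419 - 6q_D - 3(q_B) = 0.
Borealis's profit: π_B = (452 - 3Q)q_B - (12q_B). Setting ∂π_B/∂q_B = 0: 440 - 6q_B - 3(q_D) = 0.
Best responses: q_D = (419 - 3q_B)/6, q_B = (440 - 3q_D)/6.
Solving the pair: q_D = 398/9, q_B = 461/9.
Total output Q = 398/9 + 461/9 = 859/9.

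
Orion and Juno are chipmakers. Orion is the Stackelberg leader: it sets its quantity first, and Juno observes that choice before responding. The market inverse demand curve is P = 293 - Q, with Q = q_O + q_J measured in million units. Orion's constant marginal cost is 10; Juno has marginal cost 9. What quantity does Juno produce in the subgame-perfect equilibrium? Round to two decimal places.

71.50

The follower Juno best-responds to any q_O: π_J = (293 - Q)q_J - 9q_J.
Follower FOC: 284 - q_O - 2q_J = 0, so q_J(q_O) = (284 - q_O)/2.
Orion substitutes q_J(q_O) into its own profit: π_O = q_O(293 - q_O - (284 - q_O)/2) - 10q_O = (151 - (1/2)q_O)q_O - 10q_O.
Maximising: ∂π_O/∂q_O = 141 - q_O = 0, giving q_O = 141.
Then q_J = (284 - 141)/2 = 143/2.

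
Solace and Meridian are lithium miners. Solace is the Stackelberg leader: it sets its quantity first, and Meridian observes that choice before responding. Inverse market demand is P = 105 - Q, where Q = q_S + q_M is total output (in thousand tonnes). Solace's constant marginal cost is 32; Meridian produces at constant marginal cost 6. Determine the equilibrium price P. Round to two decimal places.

Solve by backward induction. Given q_S, the follower Meridian maximises π_M = (105 - q_S - q_M)q_M - 6q_M.
Setting the follower's marginal profit to zero, 99 - q_S - 2q_M = 0, i.e. q_M = (99 - q_S)/2.
The leader anticipates this reaction. Substituting into P = 105 - Q gives P = 111/2 - (1/2)q_S, so π_S = (111/2 - (1/2)q_S)q_S - 32q_S.
The leader's first-order condition 47/2 - q_S = 0 yields q_S = 47/2.
Then q_M = (99 - 47/2)/2 = 151/4.
Total output Q = 245/4, so price P = 105 - 245/4 = 175/4.

43.75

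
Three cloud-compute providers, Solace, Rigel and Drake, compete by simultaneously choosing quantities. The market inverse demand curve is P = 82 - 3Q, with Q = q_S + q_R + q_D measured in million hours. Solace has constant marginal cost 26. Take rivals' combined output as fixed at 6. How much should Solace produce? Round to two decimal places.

With rivals' combined output fixed at 6, Solace's profit is π_S = (82 - 3·6 - 3q_S)q_S - (26q_S) = (64 - 3q_S)q_S - (26q_S).
∂π_S/∂q_S = 38 - 6q_S = 0, so q_S = 19/3.

6.33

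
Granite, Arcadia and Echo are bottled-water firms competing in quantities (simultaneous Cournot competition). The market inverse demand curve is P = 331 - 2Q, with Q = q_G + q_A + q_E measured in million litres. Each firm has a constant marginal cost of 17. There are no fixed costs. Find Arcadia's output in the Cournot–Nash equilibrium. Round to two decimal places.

Each firm earns π_i = (331 - 2Q)q_i - 17q_i.
First-order condition (treating rivals' output as given): 314 - 4q_i - 2·Σ_{j≠i} q_j = 0.
With identical firms every q_j equals q_i, so Σ_{j≠i} q_j = 2q_i and 314 = 8q_i, giving q_i = 157/4.

39.25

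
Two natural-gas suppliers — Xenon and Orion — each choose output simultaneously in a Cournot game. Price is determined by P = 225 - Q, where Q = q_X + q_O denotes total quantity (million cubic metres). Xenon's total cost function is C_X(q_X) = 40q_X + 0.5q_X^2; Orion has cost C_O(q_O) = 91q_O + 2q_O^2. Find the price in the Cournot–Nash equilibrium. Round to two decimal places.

154.82

Xenon's profit: π_X = (225 - Q)q_X - (40q_X + (1/2)q_X²). Setting ∂π_X/∂q_X = 0: 185 - 3q_X - (q_O) = 0.
Orion's first-order condition: 134 - 6q_O - (q_X) = 0.
So q_X = (185 - q_O)/3 and q_O = (134 - q_X)/6.
Substituting one into the other gives q_X = 976/17 and q_O = 217/17.
Total output Q = 1193/17, so price P = 225 - 1193/17 = 154.8235.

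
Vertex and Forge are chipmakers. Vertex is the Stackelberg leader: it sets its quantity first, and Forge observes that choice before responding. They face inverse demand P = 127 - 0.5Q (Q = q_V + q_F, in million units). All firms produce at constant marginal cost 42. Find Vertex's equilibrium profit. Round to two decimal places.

Solve by backward induction. Given q_V, the follower Forge maximises π_F = (127 - (1/2)q_V - (1/2)q_F)q_F - 42q_F.
∂π_F/∂q_F = 85 - (1/2)q_V - q_F = 0 gives the reaction function q_F = (85 - (1/2)q_V).
The leader anticipates this reaction. Substituting into P = 127 - 0.5Q gives P = 169/2 - (1/4)q_V, so π_V = (169/2 - (1/4)q_V)q_V - 42q_V.
Leader FOC: 85/2 - (1/2)q_V = 0, so q_V = 85.
Then q_F = (85 - (1/2)·85) = 85/2.
Price P = 127 - (1/2)·(255/2) = 253/4.
Vertex's profit: (253/4 - 42)·85 = 1806.2500.

1806.25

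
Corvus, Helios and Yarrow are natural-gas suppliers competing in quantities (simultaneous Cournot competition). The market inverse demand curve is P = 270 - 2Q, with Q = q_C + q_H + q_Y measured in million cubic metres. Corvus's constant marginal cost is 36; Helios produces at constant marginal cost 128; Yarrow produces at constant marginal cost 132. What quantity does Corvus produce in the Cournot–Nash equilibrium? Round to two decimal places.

52.75

Corvus's profit: π_C = (270 - 2Q)q_C - (36q_C). Setting ∂π_C/∂q_C = 0: 234 - 4q_C - 2(q_H + q_Y) = 0.
Helios's profit: π_H = (270 - 2Q)q_H - (128q_H). Setting ∂π_H/∂q_H = 0: 142 - 4q_H - 2(q_C + q_Y) = 0.
Yarrow's profit: π_Y = (270 - 2Q)q_Y - (132q_Y). Setting ∂π_Y/∂q_Y = 0: 138 - 4q_Y - 2(q_C + q_H) = 0.
Adding the 3 conditions: 514 − 4Q − 4Q = 0, i.e. Q = 257/4.
Back-substituting: q_C = (234 − 257/2)/2 = 211/4, q_H = (142 − 257/2)/2 = 27/4, q_Y = (138 − 257/2)/2 = 19/4.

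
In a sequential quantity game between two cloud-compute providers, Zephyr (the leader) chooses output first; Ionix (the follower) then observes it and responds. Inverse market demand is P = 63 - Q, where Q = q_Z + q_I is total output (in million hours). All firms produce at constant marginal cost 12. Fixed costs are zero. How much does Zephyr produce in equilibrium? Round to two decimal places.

The follower Ionix best-responds to any q_Z: π_I = (63 - Q)q_I - 12q_I.
Setting the follower's marginal profit to zero, 51 - q_Z - 2q_I = 0, i.e. q_I = (51 - q_Z)/2.
Zephyr substitutes q_I(q_Z) into its own profit: π_Z = q_Z(63 - q_Z - (51 - q_Z)/2) - 12q_Z = (75/2 - (1/2)q_Z)q_Z - 12q_Z.
Leader FOC: 51/2 - q_Z = 0, so q_Z = 51/2.
Then q_I = (51 - 51/2)/2 = 51/4.

25.50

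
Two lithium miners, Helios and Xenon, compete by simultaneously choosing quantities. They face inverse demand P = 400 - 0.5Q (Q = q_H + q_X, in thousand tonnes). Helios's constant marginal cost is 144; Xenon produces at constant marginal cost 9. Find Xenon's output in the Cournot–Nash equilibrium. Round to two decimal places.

350.67

Helios's profit: π_H = (400 - 0.5Q)q_H - (144q_H). Setting ∂π_H/∂q_H = 0: 256 - q_H - (1/2)(q_X) = 0.
Xenon's profit: π_X = (400 - 0.5Q)q_X - (9q_X). Setting ∂π_X/∂q_X = 0: 391 - q_X - (1/2)(q_H) = 0.
So q_H = (256 - (1/2)q_X) and q_X = (391 - (1/2)q_H).
Substituting one into the other gives q_H = 242/3 and q_X = 1052/3.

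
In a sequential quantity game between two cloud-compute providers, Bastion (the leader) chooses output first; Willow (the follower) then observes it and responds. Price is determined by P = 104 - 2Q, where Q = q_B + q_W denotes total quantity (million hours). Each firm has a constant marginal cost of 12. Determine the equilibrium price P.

35

Solve by backward induction. Given q_B, the follower Willow maximises π_W = (104 - 2q_B - 2q_W)q_W - 12q_W.
Follower FOC: 92 - 2q_B - 4q_W = 0, so q_W(q_B) = (92 - 2q_B)/4.
The leader anticipates this reaction. Substituting into P = 104 - 2Q gives P = 58 - q_B, so π_B = (58 - q_B)q_B - 12q_B.
The leader's first-order condition 46 - 2q_B = 0 yields q_B = 23.
Then q_W = (92 - 2·23)/4 = 23/2.
Total output Q = 69/2, so price P = 104 - 2·(69/2) = 35.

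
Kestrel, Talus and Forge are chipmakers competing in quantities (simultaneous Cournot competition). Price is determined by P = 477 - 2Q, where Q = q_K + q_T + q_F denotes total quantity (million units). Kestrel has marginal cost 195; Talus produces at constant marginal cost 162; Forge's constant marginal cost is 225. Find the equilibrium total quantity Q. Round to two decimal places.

106.13

Kestrel's profit: π_K = (477 - 2Q)q_K - (195q_K). Setting ∂π_K/∂q_K = 0: 282 - 4q_K - 2(q_T + q_F) = 0.
Talus's profit: π_T = (477 - 2Q)q_T - (162q_T). Setting ∂π_T/∂q_T = 0: 315 - 4q_T - 2(q_K + q_F) = 0.
Forge's profit: π_F = (477 - 2Q)q_F - (225q_F). Setting ∂π_F/∂q_F = 0: 252 - 4q_F - 2(q_K + q_T) = 0.
Adding the 3 conditions: 849 − 4Q − 4Q = 0, i.e. Q = 849/8.
Back-substituting: q_K = (282 − 849/4)/2 = 279/8, q_T = (315 − 849/4)/2 = 411/8, q_F = (252 − 849/4)/2 = 159/8.
Total output Q = 279/8 + 411/8 + 159/8 = 849/8.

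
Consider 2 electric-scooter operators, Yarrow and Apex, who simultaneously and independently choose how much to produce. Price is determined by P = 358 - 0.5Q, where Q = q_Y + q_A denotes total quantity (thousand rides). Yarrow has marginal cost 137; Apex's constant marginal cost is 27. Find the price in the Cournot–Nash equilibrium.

Yarrow's profit: π_Y = (358 - 0.5Q)q_Y - (137q_Y). Setting ∂π_Y/∂q_Y = 0: 221 - q_Y - (1/2)(q_A) = 0.
Apex's first-order condition: 331 - q_A - (1/2)(q_Y) = 0.
Rearranging gives the reaction functions q_Y = (221 - (1/2)q_A) and q_A = (331 - (1/2)q_Y).
Substituting one into the other gives q_Y = 74 and q_A = 294.
Total output Q = 368, so price P = 358 - (1/2)·368 = 174.

174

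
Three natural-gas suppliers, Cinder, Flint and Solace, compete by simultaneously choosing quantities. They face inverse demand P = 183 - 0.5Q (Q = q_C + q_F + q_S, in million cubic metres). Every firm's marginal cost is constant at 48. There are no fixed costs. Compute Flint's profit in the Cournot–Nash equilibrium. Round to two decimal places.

2278.13

A representative firm's profit is π_i = q_i(183 - 0.5Q) - 48q_i.
Setting ∂π_i/∂q_i = 0 with rivals' quantities fixed: 135 - q_i - (1/2)·Σ_{j≠i} q_j = 0.
With identical firms every q_j equals q_i, so Σ_{j≠i} q_j = 2q_i and 135 = 2q_i, giving q_i = 135/2.
Price P = 183 - (1/2)·(405/2) = 327/4.
Flint's profit: (327/4 - 48)·(135/2) = 2278.1250.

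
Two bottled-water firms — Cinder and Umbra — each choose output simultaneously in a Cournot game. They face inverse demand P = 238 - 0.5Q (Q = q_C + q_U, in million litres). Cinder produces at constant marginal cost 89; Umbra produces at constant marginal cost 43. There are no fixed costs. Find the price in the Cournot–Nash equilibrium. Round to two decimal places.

Cinder's profit: π_C = (238 - 0.5Q)q_C - (89q_C). Setting ∂π_C/∂q_C = 0: 149 - q_C - (1/2)(q_U) = 0.
Umbra's profit: π_U = (238 - 0.5Q)q_U - (43q_U). Setting ∂π_U/∂q_U = 0: 195 - q_U - (1/2)(q_C) = 0.
Rearranging gives the reaction functions q_C = (149 - (1/2)q_U) and q_U = (195 - (1/2)q_C).
Substituting one into the other gives q_C = 206/3 and q_U = 482/3.
Total output Q = 688/3, so price P = 238 - (1/2)·(688/3) = 370/3.

123.33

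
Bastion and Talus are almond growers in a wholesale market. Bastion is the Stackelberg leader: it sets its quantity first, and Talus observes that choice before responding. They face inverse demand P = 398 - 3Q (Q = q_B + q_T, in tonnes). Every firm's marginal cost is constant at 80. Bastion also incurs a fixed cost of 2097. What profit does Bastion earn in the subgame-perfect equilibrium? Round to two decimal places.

2116.50

Solve by backward induction. Given q_B, the follower Talus maximises π_T = (398 - 3q_B - 3q_T)q_T - 80q_T.
Follower FOC: 318 - 3q_B - 6q_T = 0, so q_T(q_B) = (318 - 3q_B)/6.
Bastion substitutes q_T(q_B) into its own profit: π_B = q_B(398 - 3q_B - (318 - 3q_B)/2) - 80q_B = (239 - (3/2)q_B)q_B - 80q_B.
The leader's first-order condition 159 - 3q_B = 0 yields q_B = 53.
Then q_T = (318 - 3·53)/6 = 53/2.
Price P = 398 - 3·(159/2) = 319/2.
Bastion's profit: (319/2 - 80)·53 - 2097 = 2116.5000.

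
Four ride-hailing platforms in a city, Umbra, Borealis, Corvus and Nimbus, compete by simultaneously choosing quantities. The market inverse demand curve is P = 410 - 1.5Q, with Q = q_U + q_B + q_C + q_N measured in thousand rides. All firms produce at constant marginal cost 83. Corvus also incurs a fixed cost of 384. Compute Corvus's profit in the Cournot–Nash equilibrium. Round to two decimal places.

A representative firm's profit is π_i = q_i(410 - 1.5Q) - 83q_i.
First-order condition (treating rivals' output as given): 327 - 3q_i - (3/2)·Σ_{j≠i} q_j = 0.
By symmetry each firm produces the same amount; substituting Σ_{j≠i} q_j = 3q_i yields q_i = 327/(15/2) = 218/5.
Price P = 410 - (3/2)·(872/5) = 742/5.
Corvus's profit: (742/5 - 83)·(218/5) - 384 = 2467.4400.

2467.44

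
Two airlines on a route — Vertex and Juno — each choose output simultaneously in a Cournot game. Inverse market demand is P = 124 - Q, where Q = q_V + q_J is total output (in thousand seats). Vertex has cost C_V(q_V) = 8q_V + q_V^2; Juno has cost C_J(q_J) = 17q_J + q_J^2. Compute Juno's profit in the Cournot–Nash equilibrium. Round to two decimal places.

Vertex's profit: π_V = (124 - Q)q_V - (8q_V + q_V²). Setting ∂π_V/∂q_V = 0: 116 - 4q_V - (q_J) = 0.
Juno's profit: π_J = (124 - Q)q_J - (17q_J + q_J²). Setting ∂π_J/∂q_J = 0: 107 - 4q_J - (q_V) = 0.
Best responses: q_V = (116 - q_J)/4, q_J = (107 - q_V)/4.
Substituting one into the other gives q_V = 119/5 and q_J = 104/5.
Price P = 124 - 223/5 = 397/5.
Juno's profit: (397/5)·(104/5) - 17·(104/5) - (104/5)² = 865.2800.

865.28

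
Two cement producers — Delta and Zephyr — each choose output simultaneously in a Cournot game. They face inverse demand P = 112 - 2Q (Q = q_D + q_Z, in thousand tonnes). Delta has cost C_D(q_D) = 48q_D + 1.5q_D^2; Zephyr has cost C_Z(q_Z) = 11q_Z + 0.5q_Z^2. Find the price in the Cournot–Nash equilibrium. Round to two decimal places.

Delta's profit: π_D = (112 - 2Q)q_D - (48q_D + (3/2)q_D²). Setting ∂π_D/∂q_D = 0: 64 - 7q_D - 2(q_Z) = 0.
Zephyr's first-order condition: 101 - 5q_Z - 2(q_D) = 0.
Rearranging gives the reaction functions q_D = (64 - 2q_Z)/7 and q_Z = (101 - 2q_D)/5.
Substituting one into the other gives q_D = 118/31 and q_Z = 579/31.
Total output Q = 697/31, so price P = 112 - 2·(697/31) = 67.0323.

67.03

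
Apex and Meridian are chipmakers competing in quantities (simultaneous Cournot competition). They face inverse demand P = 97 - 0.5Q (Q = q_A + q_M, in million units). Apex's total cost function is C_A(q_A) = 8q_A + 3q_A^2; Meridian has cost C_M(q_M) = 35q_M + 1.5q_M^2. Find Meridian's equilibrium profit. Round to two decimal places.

394.02

Apex's profit: π_A = (97 - 0.5Q)q_A - (8q_A + 3q_A²). Setting ∂π_A/∂q_A = 0: 89 - 7q_A - (1/2)(q_M) = 0.
Meridian's first-order condition: 62 - 4q_M - (1/2)(q_A) = 0.
Best responses: q_A = (89 - (1/2)q_M)/7, q_M = (62 - (1/2)q_A)/4.
Substituting one into the other gives q_A = 1300/111 and q_M = 1558/111.
Price P = 97 - (1/2)·25.7477 = 84.1261.
Meridian's profit: 84.1261·(1558/111) - 35·(1558/111) - (3/2)(1558/111)² = 394.0206.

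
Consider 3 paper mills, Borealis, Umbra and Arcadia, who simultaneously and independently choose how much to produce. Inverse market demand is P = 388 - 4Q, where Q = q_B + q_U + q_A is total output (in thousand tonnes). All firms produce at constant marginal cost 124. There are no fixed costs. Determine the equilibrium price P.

190

Each firm earns π_i = (388 - 4Q)q_i - 124q_i.
First-order condition (treating rivals' output as given): 264 - 8q_i - 4·Σ_{j≠i} q_j = 0.
With identical firms every q_j equals q_i, so Σ_{j≠i} q_j = 2q_i and 264 = 16q_i, giving q_i = 33/2.
Total output Q = 99/2, so price P = 388 - 4·(99/2) = 190.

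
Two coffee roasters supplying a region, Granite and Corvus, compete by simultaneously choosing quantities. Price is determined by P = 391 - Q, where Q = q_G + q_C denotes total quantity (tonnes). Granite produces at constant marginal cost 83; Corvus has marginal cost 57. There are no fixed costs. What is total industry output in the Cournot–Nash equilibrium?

214

Granite's profit: π_G = (391 - Q)q_G - (83q_G). Setting ∂π_G/∂q_G = 0: 308 - 2q_G - (q_C) = 0.
Corvus's first-order condition: 334 - 2q_C - (q_G) = 0.
Rearranging gives the reaction functions q_G = (308 - q_C)/2 and q_C = (334 - q_G)/2.
Solving the pair: q_G = 94, q_C = 120.
Total output Q = 94 + 120 = 214.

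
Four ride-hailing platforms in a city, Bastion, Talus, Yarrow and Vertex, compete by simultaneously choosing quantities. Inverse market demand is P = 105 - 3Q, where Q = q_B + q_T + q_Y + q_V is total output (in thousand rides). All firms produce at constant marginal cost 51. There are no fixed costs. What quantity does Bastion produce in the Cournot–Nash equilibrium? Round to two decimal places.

3.60

A representative firm's profit is π_i = q_i(105 - 3Q) - 51q_i.
Setting ∂π_i/∂q_i = 0 with rivals' quantities fixed: 54 - 6q_i - 3·Σ_{j≠i} q_j = 0.
By symmetry each firm produces the same amount; substituting Σ_{j≠i} q_j = 3q_i yields q_i = 54/15 = 18/5.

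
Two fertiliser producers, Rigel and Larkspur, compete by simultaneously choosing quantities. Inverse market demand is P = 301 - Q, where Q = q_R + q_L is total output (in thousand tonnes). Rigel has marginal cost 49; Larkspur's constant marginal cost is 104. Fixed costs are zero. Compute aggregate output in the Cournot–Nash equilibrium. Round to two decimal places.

Rigel's profit: π_R = (301 - Q)q_R - (49q_R). Setting ∂π_R/∂q_R = 0: 252 - 2q_R - (q_L) = 0.
Larkspur's first-order condition: 197 - 2q_L - (q_R) = 0.
So q_R = (252 - q_L)/2 and q_L = (197 - q_R)/2.
Substituting one into the other gives q_R = 307/3 and q_L = 142/3.
Total output Q = 307/3 + 142/3 = 449/3.

149.67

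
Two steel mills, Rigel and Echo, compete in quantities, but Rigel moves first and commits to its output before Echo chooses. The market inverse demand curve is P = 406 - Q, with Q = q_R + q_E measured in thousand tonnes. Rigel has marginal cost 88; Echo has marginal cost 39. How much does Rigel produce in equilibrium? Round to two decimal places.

Solve by backward induction. Given q_R, the follower Echo maximises π_E = (406 - q_R - q_E)q_E - 39q_E.
Setting the follower's marginal profit to zero, 367 - q_R - 2q_E = 0, i.e. q_E = (367 - q_R)/2.
Rigel substitutes q_E(q_R) into its own profit: π_R = q_R(406 - q_R - (367 - q_R)/2) - 88q_R = (445/2 - (1/2)q_R)q_R - 88q_R.
The leader's first-order condition 269/2 - q_R = 0 yields q_R = 269/2.
Then q_E = (367 - 269/2)/2 = 465/4.

134.50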